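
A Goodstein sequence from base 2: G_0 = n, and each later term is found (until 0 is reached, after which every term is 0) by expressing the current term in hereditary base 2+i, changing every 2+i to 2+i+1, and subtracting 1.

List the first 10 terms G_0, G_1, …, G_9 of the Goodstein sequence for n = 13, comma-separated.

G_0=13  [base 2] 2^(2 + 1) + 2^2 + 1  →[2↦3]→  3^(3 + 1) + 3^3 + 1 = 109  −1 ⇒ G_1=108
G_1=108  [base 3] 3^(3 + 1) + 3^3  →[3↦4]→  4^(4 + 1) + 4^4 = 1280  −1 ⇒ G_2=1279
G_2=1279  [base 4] 4^(4 + 1) + 3·4^3 + 3·4^2 + 3·4 + 3  →[4↦5]→  5^(5 + 1) + 3·5^3 + 3·5^2 + 3·5 + 3 = 16093  −1 ⇒ G_3=16092
G_3=16092  [base 5] 5^(5 + 1) + 3·5^3 + 3·5^2 + 3·5 + 2  →[5↦6]→  6^(6 + 1) + 3·6^3 + 3·6^2 + 3·6 + 2 = 280712  −1 ⇒ G_4=280711
G_4=280711  [base 6] 6^(6 + 1) + 3·6^3 + 3·6^2 + 3·6 + 1  →[6↦7]→  7^(7 + 1) + 3·7^3 + 3·7^2 + 3·7 + 1 = 5765999  −1 ⇒ G_5=5765998
G_5=5765998  [base 7] 7^(7 + 1) + 3·7^3 + 3·7^2 + 3·7  →[7↦8]→  8^(8 + 1) + 3·8^3 + 3·8^2 + 3·8 = 134219480  −1 ⇒ G_6=134219479
G_6=134219479  [base 8] 8^(8 + 1) + 3·8^3 + 3·8^2 + 2·8 + 7  →[8↦9]→  9^(9 + 1) + 3·9^3 + 3·9^2 + 2·9 + 7 = 3486786856  −1 ⇒ G_7=3486786855
G_7=3486786855  [base 9] 9^(9 + 1) + 3·9^3 + 3·9^2 + 2·9 + 6  →[9↦10]→  10^(10 + 1) + 3·10^3 + 3·10^2 + 2·10 + 6 = 100000003326  −1 ⇒ G_8=100000003325
G_8=100000003325  [base 10] 10^(10 + 1) + 3·10^3 + 3·10^2 + 2·10 + 5  →[10↦11]→  11^(11 + 1) + 3·11^3 + 3·11^2 + 2·11 + 5 = 3138428381104  −1 ⇒ G_9=3138428381103

13, 108, 1279, 16092, 280711, 5765998, 134219479, 3486786855, 100000003325, 3138428381103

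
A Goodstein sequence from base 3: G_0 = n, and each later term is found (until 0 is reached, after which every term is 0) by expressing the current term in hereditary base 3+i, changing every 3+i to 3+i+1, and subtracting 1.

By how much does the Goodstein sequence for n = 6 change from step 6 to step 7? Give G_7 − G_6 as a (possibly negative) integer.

-1

step 0: 6 = 2·3; sub 4 for 3: 2·4; = 8; G_1 = 8−1 = 7
step 1: 7 = 4 + 3; sub 5 for 4: 5 + 3; = 8; G_2 = 8−1 = 7
step 2: 7 = 5 + 2; sub 6 for 5: 6 + 2; = 8; G_3 = 8−1 = 7
step 3: 7 = 6 + 1; sub 7 for 6: 7 + 1; = 8; G_4 = 8−1 = 7
step 4: 7 = 7; sub 8 for 7: 8; = 8; G_5 = 8−1 = 7
step 5: 7 = 7; sub 9 for 8: 7; = 7; G_6 = 7−1 = 6
step 6: 6 = 6; sub 10 for 9: 6; = 6; G_7 = 6−1 = 5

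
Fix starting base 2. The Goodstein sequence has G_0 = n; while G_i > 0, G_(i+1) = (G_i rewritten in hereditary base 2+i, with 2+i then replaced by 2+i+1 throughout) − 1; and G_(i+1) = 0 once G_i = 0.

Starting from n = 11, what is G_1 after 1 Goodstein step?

[0] 11 ≡ 2^(2 + 1) + 2 + 1 (base 2). Lift 3: 85. −1: 84.
[1] 84 ≡ 3^(3 + 1) + 3 (base 3). Lift 4: 1028. −1: 1027.

84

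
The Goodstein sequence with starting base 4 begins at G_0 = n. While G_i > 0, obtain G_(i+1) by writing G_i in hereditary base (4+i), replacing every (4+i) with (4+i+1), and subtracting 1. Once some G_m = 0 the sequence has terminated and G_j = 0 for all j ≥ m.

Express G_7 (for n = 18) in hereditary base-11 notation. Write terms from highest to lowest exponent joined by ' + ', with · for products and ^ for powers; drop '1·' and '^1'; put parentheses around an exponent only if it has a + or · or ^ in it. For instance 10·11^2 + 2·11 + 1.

step 0: 18 = 4^2 + 2; sub 5 for 4: 5^2 + 2; = 27; G_1 = 27−1 = 26
step 1: 26 = 5^2 + 1; sub 6 for 5: 6^2 + 1; = 37; G_2 = 37−1 = 36
step 2: 36 = 6^2; sub 7 for 6: 7^2; = 49; G_3 = 49−1 = 48
step 3: 48 = 6·7 + 6; sub 8 for 7: 6·8 + 6; = 54; G_4 = 54−1 = 53
step 4: 53 = 6·8 + 5; sub 9 for 8: 6·9 + 5; = 59; G_5 = 59−1 = 58
step 5: 58 = 6·9 + 4; sub 10 for 9: 6·10 + 4; = 64; G_6 = 64−1 = 63
step 6: 63 = 6·10 + 3; sub 11 for 10: 6·11 + 3; = 69; G_7 = 69−1 = 68
step 7: 68 = 6·11 + 2; sub 12 for 11: 6·12 + 2; = 74; G_8 = 74−1 = 73

6·11 + 2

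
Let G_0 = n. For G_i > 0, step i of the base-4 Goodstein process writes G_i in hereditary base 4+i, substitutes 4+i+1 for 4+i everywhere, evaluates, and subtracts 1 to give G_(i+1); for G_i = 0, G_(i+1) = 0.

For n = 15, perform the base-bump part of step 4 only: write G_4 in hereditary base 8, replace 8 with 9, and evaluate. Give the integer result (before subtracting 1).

i=0: 15 = 3·4 + 3 (b=4); 4→5: 3·5 + 3 = 18; 18−1 = 17
i=1: 17 = 3·5 + 2 (b=5); 5→6: 3·6 + 2 = 20; 20−1 = 19
i=2: 19 = 3·6 + 1 (b=6); 6→7: 3·7 + 1 = 22; 22−1 = 21
i=3: 21 = 3·7 (b=7); 7→8: 3·8 = 24; 24−1 = 23

25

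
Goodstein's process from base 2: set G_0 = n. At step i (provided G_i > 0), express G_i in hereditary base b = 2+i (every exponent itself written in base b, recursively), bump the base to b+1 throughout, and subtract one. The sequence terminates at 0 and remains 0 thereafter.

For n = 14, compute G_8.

100000555551

(0) 14|_2 = 2^(2 + 1) + 2^2 + 2 ↦ 3^(3 + 1) + 3^3 + 3|_3 = 111 ⇒ 110
(1) 110|_3 = 3^(3 + 1) + 3^3 + 2 ↦ 4^(4 + 1) + 4^4 + 2|_4 = 1282 ⇒ 1281
(2) 1281|_4 = 4^(4 + 1) + 4^4 + 1 ↦ 5^(5 + 1) + 5^5 + 1|_5 = 18751 ⇒ 18750
(3) 18750|_5 = 5^(5 + 1) + 5^5 ↦ 6^(6 + 1) + 6^6|_6 = 326592 ⇒ 326591
(4) 326591|_6 = 6^(6 + 1) + 5·6^5 + 5·6^4 + 5·6^3 + 5·6^2 + 5·6 + 5 ↦ 7^(7 + 1) + 5·7^5 + 5·7^4 + 5·7^3 + 5·7^2 + 5·7 + 5|_7 = 5862841 ⇒ 5862840
(5) 5862840|_7 = 7^(7 + 1) + 5·7^5 + 5·7^4 + 5·7^3 + 5·7^2 + 5·7 + 4 ↦ 8^(8 + 1) + 5·8^5 + 5·8^4 + 5·8^3 + 5·8^2 + 5·8 + 4|_8 = 134404972 ⇒ 134404971
(6) 134404971|_8 = 8^(8 + 1) + 5·8^5 + 5·8^4 + 5·8^3 + 5·8^2 + 5·8 + 3 ↦ 9^(9 + 1) + 5·9^5 + 5·9^4 + 5·9^3 + 5·9^2 + 5·9 + 3|_9 = 3487116549 ⇒ 3487116548
(7) 3487116548|_9 = 9^(9 + 1) + 5·9^5 + 5·9^4 + 5·9^3 + 5·9^2 + 5·9 + 2 ↦ 10^(10 + 1) + 5·10^5 + 5·10^4 + 5·10^3 + 5·10^2 + 5·10 + 2|_10 = 100000555552 ⇒ 100000555551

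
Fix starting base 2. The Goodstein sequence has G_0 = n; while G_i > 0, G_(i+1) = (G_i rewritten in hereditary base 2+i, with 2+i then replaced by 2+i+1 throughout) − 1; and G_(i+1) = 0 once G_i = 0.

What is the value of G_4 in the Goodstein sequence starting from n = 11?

G_0=11  [base 2] 2^(2 + 1) + 2 + 1  →[2↦3]→  3^(3 + 1) + 3 + 1 = 85  −1 ⇒ G_1=84
G_1=84  [base 3] 3^(3 + 1) + 3  →[3↦4]→  4^(4 + 1) + 4 = 1028  −1 ⇒ G_2=1027
G_2=1027  [base 4] 4^(4 + 1) + 3  →[4↦5]→  5^(5 + 1) + 3 = 15628  −1 ⇒ G_3=15627
G_3=15627  [base 5] 5^(5 + 1) + 2  →[5↦6]→  6^(6 + 1) + 2 = 279938  −1 ⇒ G_4=279937
G_4=279937  [base 6] 6^(6 + 1) + 1  →[6↦7]→  7^(7 + 1) + 1 = 5764802  −1 ⇒ G_5=5764801

279937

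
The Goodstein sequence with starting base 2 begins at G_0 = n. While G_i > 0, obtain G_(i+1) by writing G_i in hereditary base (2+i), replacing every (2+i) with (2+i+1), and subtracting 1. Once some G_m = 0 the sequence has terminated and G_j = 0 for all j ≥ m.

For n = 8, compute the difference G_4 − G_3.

8 —HB2→ 2^(2 + 1) —bump→ 3^(3 + 1) = 81 —(−1)→ 80
80 —HB3→ 2·3^3 + 2·3^2 + 2·3 + 2 —bump→ 2·4^4 + 2·4^2 + 2·4 + 2 = 554 —(−1)→ 553
553 —HB4→ 2·4^4 + 2·4^2 + 2·4 + 1 —bump→ 2·5^5 + 2·5^2 + 2·5 + 1 = 6311 —(−1)→ 6310
6310 —HB5→ 2·5^5 + 2·5^2 + 2·5 —bump→ 2·6^6 + 2·6^2 + 2·6 = 93396 —(−1)→ 93395

87085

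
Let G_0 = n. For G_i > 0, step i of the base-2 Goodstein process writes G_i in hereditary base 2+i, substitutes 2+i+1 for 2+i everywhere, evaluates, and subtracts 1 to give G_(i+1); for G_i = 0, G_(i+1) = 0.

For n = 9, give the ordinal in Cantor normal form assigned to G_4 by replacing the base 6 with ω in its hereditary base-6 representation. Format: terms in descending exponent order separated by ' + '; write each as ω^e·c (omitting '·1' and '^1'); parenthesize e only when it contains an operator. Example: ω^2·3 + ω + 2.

ω^ω·3 + ω^3·3 + ω^2·3 + ω·3 + 1

9 —HB2→ 2^(2 + 1) + 1 —bump→ 3^(3 + 1) + 1 = 82 —(−1)→ 81
81 —HB3→ 3^(3 + 1) —bump→ 4^(4 + 1) = 1024 —(−1)→ 1023
1023 —HB4→ 3·4^4 + 3·4^3 + 3·4^2 + 3·4 + 3 —bump→ 3·5^5 + 3·5^3 + 3·5^2 + 3·5 + 3 = 9843 —(−1)→ 9842
9842 —HB5→ 3·5^5 + 3·5^3 + 3·5^2 + 3·5 + 2 —bump→ 3·6^6 + 3·6^3 + 3·6^2 + 3·6 + 2 = 140744 —(−1)→ 140743
140743 —HB6→ 3·6^6 + 3·6^3 + 3·6^2 + 3·6 + 1 —bump→ 3·7^7 + 3·7^3 + 3·7^2 + 3·7 + 1 = 2471827 —(−1)→ 2471826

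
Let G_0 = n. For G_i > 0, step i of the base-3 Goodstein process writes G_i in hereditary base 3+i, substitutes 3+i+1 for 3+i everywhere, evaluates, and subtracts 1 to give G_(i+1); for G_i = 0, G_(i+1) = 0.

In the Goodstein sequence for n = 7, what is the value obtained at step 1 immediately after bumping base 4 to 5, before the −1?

(0) 7|_3 = 2·3 + 1 ↦ 2·4 + 1|_4 = 9 ⇒ 8
(1) 8|_4 = 2·4 ↦ 2·5|_5 = 10 ⇒ 9

10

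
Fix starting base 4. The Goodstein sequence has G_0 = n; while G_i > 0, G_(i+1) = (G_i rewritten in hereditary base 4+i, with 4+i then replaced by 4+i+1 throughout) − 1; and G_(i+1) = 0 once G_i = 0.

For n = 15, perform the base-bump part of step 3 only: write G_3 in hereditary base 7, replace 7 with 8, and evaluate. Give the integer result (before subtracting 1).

(0) 15|_4 = 3·4 + 3 ↦ 3·5 + 3|_5 = 18 ⇒ 17
(1) 17|_5 = 3·5 + 2 ↦ 3·6 + 2|_6 = 20 ⇒ 19
(2) 19|_6 = 3·6 + 1 ↦ 3·7 + 1|_7 = 22 ⇒ 21
(3) 21|_7 = 3·7 ↦ 3·8|_8 = 24 ⇒ 23

24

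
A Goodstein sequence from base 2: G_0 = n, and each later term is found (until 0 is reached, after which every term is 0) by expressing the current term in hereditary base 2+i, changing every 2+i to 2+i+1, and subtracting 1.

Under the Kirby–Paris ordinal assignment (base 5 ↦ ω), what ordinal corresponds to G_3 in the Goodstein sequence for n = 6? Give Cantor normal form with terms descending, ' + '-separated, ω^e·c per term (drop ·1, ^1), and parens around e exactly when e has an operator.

step 0: 6 = 2^2 + 2; sub 3 for 2: 3^3 + 3; = 30; G_1 = 30−1 = 29
step 1: 29 = 3^3 + 2; sub 4 for 3: 4^4 + 2; = 258; G_2 = 258−1 = 257
step 2: 257 = 4^4 + 1; sub 5 for 4: 5^5 + 1; = 3126; G_3 = 3126−1 = 3125
step 3: 3125 = 5^5; sub 6 for 5: 6^6; = 46656; G_4 = 46656−1 = 46655

ω^ω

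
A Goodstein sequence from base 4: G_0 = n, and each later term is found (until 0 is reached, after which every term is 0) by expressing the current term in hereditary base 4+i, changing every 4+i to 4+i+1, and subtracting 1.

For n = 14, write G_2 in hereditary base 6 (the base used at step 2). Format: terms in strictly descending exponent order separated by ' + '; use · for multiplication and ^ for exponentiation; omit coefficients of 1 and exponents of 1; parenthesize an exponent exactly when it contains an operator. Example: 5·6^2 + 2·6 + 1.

3·6

G_0=14  [base 4] 3·4 + 2  →[4↦5]→  3·5 + 2 = 17  −1 ⇒ G_1=16
G_1=16  [base 5] 3·5 + 1  →[5↦6]→  3·6 + 1 = 19  −1 ⇒ G_2=18
G_2=18  [base 6] 3·6  →[6↦7]→  3·7 = 21  −1 ⇒ G_3=20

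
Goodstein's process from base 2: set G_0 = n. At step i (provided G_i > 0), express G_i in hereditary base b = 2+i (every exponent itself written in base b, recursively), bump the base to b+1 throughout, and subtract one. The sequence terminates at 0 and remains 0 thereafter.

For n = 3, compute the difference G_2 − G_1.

i=0: 3 = 2 + 1 (b=2); 2→3: 3 + 1 = 4; 4−1 = 3
i=1: 3 = 3 (b=3); 3→4: 4 = 4; 4−1 = 3

0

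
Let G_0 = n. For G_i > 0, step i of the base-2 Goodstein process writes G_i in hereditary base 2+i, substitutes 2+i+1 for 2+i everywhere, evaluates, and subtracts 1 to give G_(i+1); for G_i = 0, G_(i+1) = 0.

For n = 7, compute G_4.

step 0: 7 = 2^2 + 2 + 1; sub 3 for 2: 3^3 + 3 + 1; = 31; G_1 = 31−1 = 30
step 1: 30 = 3^3 + 3; sub 4 for 3: 4^4 + 4; = 260; G_2 = 260−1 = 259
step 2: 259 = 4^4 + 3; sub 5 for 4: 5^5 + 3; = 3128; G_3 = 3128−1 = 3127
step 3: 3127 = 5^5 + 2; sub 6 for 5: 6^6 + 2; = 46658; G_4 = 46658−1 = 46657
step 4: 46657 = 6^6 + 1; sub 7 for 6: 7^7 + 1; = 823544; G_5 = 823544−1 = 823543

46657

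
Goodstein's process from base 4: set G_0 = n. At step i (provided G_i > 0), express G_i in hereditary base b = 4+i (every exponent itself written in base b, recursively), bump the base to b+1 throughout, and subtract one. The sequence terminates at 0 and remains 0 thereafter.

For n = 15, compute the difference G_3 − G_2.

2

G_0=15  [base 4] 3·4 + 3  →[4↦5]→  3·5 + 3 = 18  −1 ⇒ G_1=17
G_1=17  [base 5] 3·5 + 2  →[5↦6]→  3·6 + 2 = 20  −1 ⇒ G_2=19
G_2=19  [base 6] 3·6 + 1  →[6↦7]→  3·7 + 1 = 22  −1 ⇒ G_3=21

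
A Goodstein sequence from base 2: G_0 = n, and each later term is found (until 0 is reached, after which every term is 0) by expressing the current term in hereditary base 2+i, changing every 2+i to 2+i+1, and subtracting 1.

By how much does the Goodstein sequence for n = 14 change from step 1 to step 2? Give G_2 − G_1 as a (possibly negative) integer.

i=0: 14 = 2^(2 + 1) + 2^2 + 2 (b=2); 2→3: 3^(3 + 1) + 3^3 + 3 = 111; 111−1 = 110
i=1: 110 = 3^(3 + 1) + 3^3 + 2 (b=3); 3→4: 4^(4 + 1) + 4^4 + 2 = 1282; 1282−1 = 1281

1171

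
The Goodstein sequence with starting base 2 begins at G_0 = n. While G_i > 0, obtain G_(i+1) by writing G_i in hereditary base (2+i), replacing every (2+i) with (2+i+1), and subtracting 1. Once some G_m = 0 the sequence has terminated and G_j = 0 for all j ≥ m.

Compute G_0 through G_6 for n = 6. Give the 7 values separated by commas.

base 2: 6 = 2^2 + 2; at 3: 3^3 + 3 = 30; next = 29
base 3: 29 = 3^3 + 2; at 4: 4^4 + 2 = 258; next = 257
base 4: 257 = 4^4 + 1; at 5: 5^5 + 1 = 3126; next = 3125
base 5: 3125 = 5^5; at 6: 6^6 = 46656; next = 46655
base 6: 46655 = 5·6^5 + 5·6^4 + 5·6^3 + 5·6^2 + 5·6 + 5; at 7: 5·7^5 + 5·7^4 + 5·7^3 + 5·7^2 + 5·7 + 5 = 98040; next = 98039
base 7: 98039 = 5·7^5 + 5·7^4 + 5·7^3 + 5·7^2 + 5·7 + 4; at 8: 5·8^5 + 5·8^4 + 5·8^3 + 5·8^2 + 5·8 + 4 = 187244; next = 187243

6, 29, 257, 3125, 46655, 98039, 187243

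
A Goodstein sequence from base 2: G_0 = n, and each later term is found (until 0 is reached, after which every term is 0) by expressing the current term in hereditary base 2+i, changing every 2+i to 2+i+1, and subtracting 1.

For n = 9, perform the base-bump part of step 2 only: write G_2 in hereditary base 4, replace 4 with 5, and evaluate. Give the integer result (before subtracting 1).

9843

(0) 9|_2 = 2^(2 + 1) + 1 ↦ 3^(3 + 1) + 1|_3 = 82 ⇒ 81
(1) 81|_3 = 3^(3 + 1) ↦ 4^(4 + 1)|_4 = 1024 ⇒ 1023
(2) 1023|_4 = 3·4^4 + 3·4^3 + 3·4^2 + 3·4 + 3 ↦ 3·5^5 + 3·5^3 + 3·5^2 + 3·5 + 3|_5 = 9843 ⇒ 9842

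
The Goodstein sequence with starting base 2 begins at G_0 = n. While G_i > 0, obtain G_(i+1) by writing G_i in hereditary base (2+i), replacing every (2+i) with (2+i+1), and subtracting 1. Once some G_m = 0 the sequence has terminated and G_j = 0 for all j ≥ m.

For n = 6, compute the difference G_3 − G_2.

step 0: 6 = 2^2 + 2; sub 3 for 2: 3^3 + 3; = 30; G_1 = 30−1 = 29
step 1: 29 = 3^3 + 2; sub 4 for 3: 4^4 + 2; = 258; G_2 = 258−1 = 257
step 2: 257 = 4^4 + 1; sub 5 for 4: 5^5 + 1; = 3126; G_3 = 3126−1 = 3125

2868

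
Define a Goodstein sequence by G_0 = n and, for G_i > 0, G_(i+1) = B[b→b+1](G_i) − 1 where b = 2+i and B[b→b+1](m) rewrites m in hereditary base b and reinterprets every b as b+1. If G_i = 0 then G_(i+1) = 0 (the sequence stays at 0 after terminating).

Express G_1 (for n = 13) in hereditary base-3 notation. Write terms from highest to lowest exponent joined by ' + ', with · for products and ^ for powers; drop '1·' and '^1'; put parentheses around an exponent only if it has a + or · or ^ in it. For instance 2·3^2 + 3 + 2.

3^(3 + 1) + 3^3

G_0 = 13. HB_2(13) = 2^(2 + 1) + 2^2 + 1. Bump = 109. G_1 = 108.
G_1 = 108. HB_3(108) = 3^(3 + 1) + 3^3. Bump = 1280. G_2 = 1279.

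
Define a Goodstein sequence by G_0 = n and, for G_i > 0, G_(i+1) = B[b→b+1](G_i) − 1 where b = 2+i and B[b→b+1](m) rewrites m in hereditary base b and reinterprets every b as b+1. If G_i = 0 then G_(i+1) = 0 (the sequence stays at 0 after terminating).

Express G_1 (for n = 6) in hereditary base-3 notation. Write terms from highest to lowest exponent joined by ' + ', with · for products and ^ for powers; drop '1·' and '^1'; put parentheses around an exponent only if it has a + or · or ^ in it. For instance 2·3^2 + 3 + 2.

3^3 + 2

G_0=6  [base 2] 2^2 + 2  →[2↦3]→  3^3 + 3 = 30  −1 ⇒ G_1=29
G_1=29  [base 3] 3^3 + 2  →[3↦4]→  4^4 + 2 = 258  −1 ⇒ G_2=257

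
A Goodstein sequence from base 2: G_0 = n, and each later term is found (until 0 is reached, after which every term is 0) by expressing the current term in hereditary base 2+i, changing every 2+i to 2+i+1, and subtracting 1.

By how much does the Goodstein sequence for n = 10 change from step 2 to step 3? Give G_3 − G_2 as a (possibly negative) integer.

base 2: 10 = 2^(2 + 1) + 2; at 3: 3^(3 + 1) + 3 = 84; next = 83
base 3: 83 = 3^(3 + 1) + 2; at 4: 4^(4 + 1) + 2 = 1026; next = 1025
base 4: 1025 = 4^(4 + 1) + 1; at 5: 5^(5 + 1) + 1 = 15626; next = 15625

14600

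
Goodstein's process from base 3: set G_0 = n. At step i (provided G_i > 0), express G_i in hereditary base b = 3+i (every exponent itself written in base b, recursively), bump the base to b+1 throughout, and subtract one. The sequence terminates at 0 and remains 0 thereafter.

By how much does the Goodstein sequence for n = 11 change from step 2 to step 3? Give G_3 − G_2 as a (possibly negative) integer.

10

i=0: 11 = 3^2 + 2 (b=3); 3→4: 4^2 + 2 = 18; 18−1 = 17
i=1: 17 = 4^2 + 1 (b=4); 4→5: 5^2 + 1 = 26; 26−1 = 25
i=2: 25 = 5^2 (b=5); 5→6: 6^2 = 36; 36−1 = 35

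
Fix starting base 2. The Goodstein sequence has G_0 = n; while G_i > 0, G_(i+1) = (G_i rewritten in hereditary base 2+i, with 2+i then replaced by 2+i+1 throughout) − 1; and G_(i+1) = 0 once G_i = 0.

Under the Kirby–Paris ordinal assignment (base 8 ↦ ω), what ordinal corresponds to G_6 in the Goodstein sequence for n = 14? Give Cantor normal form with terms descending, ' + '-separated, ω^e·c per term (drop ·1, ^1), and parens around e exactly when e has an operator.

base 2: 14 = 2^(2 + 1) + 2^2 + 2; at 3: 3^(3 + 1) + 3^3 + 3 = 111; next = 110
base 3: 110 = 3^(3 + 1) + 3^3 + 2; at 4: 4^(4 + 1) + 4^4 + 2 = 1282; next = 1281
base 4: 1281 = 4^(4 + 1) + 4^4 + 1; at 5: 5^(5 + 1) + 5^5 + 1 = 18751; next = 18750
base 5: 18750 = 5^(5 + 1) + 5^5; at 6: 6^(6 + 1) + 6^6 = 326592; next = 326591
base 6: 326591 = 6^(6 + 1) + 5·6^5 + 5·6^4 + 5·6^3 + 5·6^2 + 5·6 + 5; at 7: 7^(7 + 1) + 5·7^5 + 5·7^4 + 5·7^3 + 5·7^2 + 5·7 + 5 = 5862841; next = 5862840
base 7: 5862840 = 7^(7 + 1) + 5·7^5 + 5·7^4 + 5·7^3 + 5·7^2 + 5·7 + 4; at 8: 8^(8 + 1) + 5·8^5 + 5·8^4 + 5·8^3 + 5·8^2 + 5·8 + 4 = 134404972; next = 134404971
base 8: 134404971 = 8^(8 + 1) + 5·8^5 + 5·8^4 + 5·8^3 + 5·8^2 + 5·8 + 3; at 9: 9^(9 + 1) + 5·9^5 + 5·9^4 + 5·9^3 + 5·9^2 + 5·9 + 3 = 3487116549; next = 3487116548

ω^(ω + 1) + ω^5·5 + ω^4·5 + ω^3·5 + ω^2·5 + ω·5 + 3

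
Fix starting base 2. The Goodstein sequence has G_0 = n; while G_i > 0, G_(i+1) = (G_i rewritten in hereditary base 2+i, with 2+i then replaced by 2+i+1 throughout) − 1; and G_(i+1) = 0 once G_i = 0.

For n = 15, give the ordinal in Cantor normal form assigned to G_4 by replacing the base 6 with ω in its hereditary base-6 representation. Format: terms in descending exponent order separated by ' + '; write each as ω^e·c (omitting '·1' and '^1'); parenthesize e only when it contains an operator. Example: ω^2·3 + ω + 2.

i=0: 15 = 2^(2 + 1) + 2^2 + 2 + 1 (b=2); 2→3: 3^(3 + 1) + 3^3 + 3 + 1 = 112; 112−1 = 111
i=1: 111 = 3^(3 + 1) + 3^3 + 3 (b=3); 3→4: 4^(4 + 1) + 4^4 + 4 = 1284; 1284−1 = 1283
i=2: 1283 = 4^(4 + 1) + 4^4 + 3 (b=4); 4→5: 5^(5 + 1) + 5^5 + 3 = 18753; 18753−1 = 18752
i=3: 18752 = 5^(5 + 1) + 5^5 + 2 (b=5); 5→6: 6^(6 + 1) + 6^6 + 2 = 326594; 326594−1 = 326593
i=4: 326593 = 6^(6 + 1) + 6^6 + 1 (b=6); 6→7: 7^(7 + 1) + 7^7 + 1 = 6588345; 6588345−1 = 6588344

ω^(ω + 1) + ω^ω + 1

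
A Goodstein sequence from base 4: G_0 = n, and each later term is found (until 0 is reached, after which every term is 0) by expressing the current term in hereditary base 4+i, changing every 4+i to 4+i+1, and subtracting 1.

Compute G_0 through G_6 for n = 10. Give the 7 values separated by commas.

10, 11, 12, 13, 13, 13, 13

i=0: 10 = 2·4 + 2 (b=4); 4→5: 2·5 + 2 = 12; 12−1 = 11
i=1: 11 = 2·5 + 1 (b=5); 5→6: 2·6 + 1 = 13; 13−1 = 12
i=2: 12 = 2·6 (b=6); 6→7: 2·7 = 14; 14−1 = 13
i=3: 13 = 7 + 6 (b=7); 7→8: 8 + 6 = 14; 14−1 = 13
i=4: 13 = 8 + 5 (b=8); 8→9: 9 + 5 = 14; 14−1 = 13
i=5: 13 = 9 + 4 (b=9); 9→10: 10 + 4 = 14; 14−1 = 13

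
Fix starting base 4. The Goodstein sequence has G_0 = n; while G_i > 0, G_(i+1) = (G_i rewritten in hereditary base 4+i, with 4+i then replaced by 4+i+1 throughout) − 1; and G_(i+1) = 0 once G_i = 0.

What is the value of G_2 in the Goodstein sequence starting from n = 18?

step 0: 18 = 4^2 + 2; sub 5 for 4: 5^2 + 2; = 27; G_1 = 27−1 = 26
step 1: 26 = 5^2 + 1; sub 6 for 5: 6^2 + 1; = 37; G_2 = 37−1 = 36
step 2: 36 = 6^2; sub 7 for 6: 7^2; = 49; G_3 = 49−1 = 48

36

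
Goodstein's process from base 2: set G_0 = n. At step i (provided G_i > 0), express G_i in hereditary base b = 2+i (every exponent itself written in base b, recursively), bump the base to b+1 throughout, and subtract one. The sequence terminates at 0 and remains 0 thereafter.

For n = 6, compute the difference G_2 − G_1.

228

(0) 6|_2 = 2^2 + 2 ↦ 3^3 + 3|_3 = 30 ⇒ 29
(1) 29|_3 = 3^3 + 2 ↦ 4^4 + 2|_4 = 258 ⇒ 257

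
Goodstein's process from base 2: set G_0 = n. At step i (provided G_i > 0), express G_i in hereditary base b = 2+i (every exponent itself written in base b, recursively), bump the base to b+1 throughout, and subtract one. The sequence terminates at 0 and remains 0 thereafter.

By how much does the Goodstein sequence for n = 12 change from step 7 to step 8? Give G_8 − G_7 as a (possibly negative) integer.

96513215637

(0) 12|_2 = 2^(2 + 1) + 2^2 ↦ 3^(3 + 1) + 3^3|_3 = 108 ⇒ 107
(1) 107|_3 = 3^(3 + 1) + 2·3^2 + 2·3 + 2 ↦ 4^(4 + 1) + 2·4^2 + 2·4 + 2|_4 = 1066 ⇒ 1065
(2) 1065|_4 = 4^(4 + 1) + 2·4^2 + 2·4 + 1 ↦ 5^(5 + 1) + 2·5^2 + 2·5 + 1|_5 = 15686 ⇒ 15685
(3) 15685|_5 = 5^(5 + 1) + 2·5^2 + 2·5 ↦ 6^(6 + 1) + 2·6^2 + 2·6|_6 = 280020 ⇒ 280019
(4) 280019|_6 = 6^(6 + 1) + 2·6^2 + 6 + 5 ↦ 7^(7 + 1) + 2·7^2 + 7 + 5|_7 = 5764911 ⇒ 5764910
(5) 5764910|_7 = 7^(7 + 1) + 2·7^2 + 7 + 4 ↦ 8^(8 + 1) + 2·8^2 + 8 + 4|_8 = 134217868 ⇒ 134217867
(6) 134217867|_8 = 8^(8 + 1) + 2·8^2 + 8 + 3 ↦ 9^(9 + 1) + 2·9^2 + 9 + 3|_9 = 3486784575 ⇒ 3486784574
(7) 3486784574|_9 = 9^(9 + 1) + 2·9^2 + 9 + 2 ↦ 10^(10 + 1) + 2·10^2 + 10 + 2|_10 = 100000000212 ⇒ 100000000211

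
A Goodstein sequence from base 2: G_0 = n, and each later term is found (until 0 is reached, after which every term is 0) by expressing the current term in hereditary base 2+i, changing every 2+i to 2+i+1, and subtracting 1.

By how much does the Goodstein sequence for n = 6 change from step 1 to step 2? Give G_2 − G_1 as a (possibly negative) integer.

228

G_0=6  [base 2] 2^2 + 2  →[2↦3]→  3^3 + 3 = 30  −1 ⇒ G_1=29
G_1=29  [base 3] 3^3 + 2  →[3↦4]→  4^4 + 2 = 258  −1 ⇒ G_2=257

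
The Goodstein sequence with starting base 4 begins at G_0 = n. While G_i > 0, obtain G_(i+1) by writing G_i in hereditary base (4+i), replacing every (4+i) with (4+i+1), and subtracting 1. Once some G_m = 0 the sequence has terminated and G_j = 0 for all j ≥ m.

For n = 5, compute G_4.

3

step 0: 5 = 4 + 1; sub 5 for 4: 5 + 1; = 6; G_1 = 6−1 = 5
step 1: 5 = 5; sub 6 for 5: 6; = 6; G_2 = 6−1 = 5
step 2: 5 = 5; sub 7 for 6: 5; = 5; G_3 = 5−1 = 4
step 3: 4 = 4; sub 8 for 7: 4; = 4; G_4 = 4−1 = 3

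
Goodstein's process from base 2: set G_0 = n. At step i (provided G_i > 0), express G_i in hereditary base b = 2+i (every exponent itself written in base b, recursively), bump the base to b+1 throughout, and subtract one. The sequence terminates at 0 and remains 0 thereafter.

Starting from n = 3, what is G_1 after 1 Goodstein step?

base 2: 3 = 2 + 1; at 3: 3 + 1 = 4; next = 3
base 3: 3 = 3; at 4: 4 = 4; next = 3

3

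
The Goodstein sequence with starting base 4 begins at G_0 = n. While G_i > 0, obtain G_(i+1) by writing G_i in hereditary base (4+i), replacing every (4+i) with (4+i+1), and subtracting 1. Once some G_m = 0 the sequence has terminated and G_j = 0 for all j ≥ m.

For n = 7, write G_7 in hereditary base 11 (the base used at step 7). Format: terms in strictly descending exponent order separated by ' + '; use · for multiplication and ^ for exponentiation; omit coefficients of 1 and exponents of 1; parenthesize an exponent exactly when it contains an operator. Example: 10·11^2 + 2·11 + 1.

4

7 —HB4→ 4 + 3 —bump→ 5 + 3 = 8 —(−1)→ 7
7 —HB5→ 5 + 2 —bump→ 6 + 2 = 8 —(−1)→ 7
7 —HB6→ 6 + 1 —bump→ 7 + 1 = 8 —(−1)→ 7
7 —HB7→ 7 —bump→ 8 = 8 —(−1)→ 7
7 —HB8→ 7 —bump→ 7 = 7 —(−1)→ 6
6 —HB9→ 6 —bump→ 6 = 6 —(−1)→ 5
5 —HB10→ 5 —bump→ 5 = 5 —(−1)→ 4
4 —HB11→ 4 —bump→ 4 = 4 —(−1)→ 3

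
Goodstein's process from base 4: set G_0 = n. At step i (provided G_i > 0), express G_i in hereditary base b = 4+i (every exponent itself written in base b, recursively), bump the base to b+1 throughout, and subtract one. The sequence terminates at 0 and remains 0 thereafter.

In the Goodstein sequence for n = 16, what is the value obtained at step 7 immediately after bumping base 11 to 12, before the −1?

(0) 16|_4 = 4^2 ↦ 5^2|_5 = 25 ⇒ 24
(1) 24|_5 = 4·5 + 4 ↦ 4·6 + 4|_6 = 28 ⇒ 27
(2) 27|_6 = 4·6 + 3 ↦ 4·7 + 3|_7 = 31 ⇒ 30
(3) 30|_7 = 4·7 + 2 ↦ 4·8 + 2|_8 = 34 ⇒ 33
(4) 33|_8 = 4·8 + 1 ↦ 4·9 + 1|_9 = 37 ⇒ 36
(5) 36|_9 = 4·9 ↦ 4·10|_10 = 40 ⇒ 39
(6) 39|_10 = 3·10 + 9 ↦ 3·11 + 9|_11 = 42 ⇒ 41
(7) 41|_11 = 3·11 + 8 ↦ 3·12 + 8|_12 = 44 ⇒ 43

44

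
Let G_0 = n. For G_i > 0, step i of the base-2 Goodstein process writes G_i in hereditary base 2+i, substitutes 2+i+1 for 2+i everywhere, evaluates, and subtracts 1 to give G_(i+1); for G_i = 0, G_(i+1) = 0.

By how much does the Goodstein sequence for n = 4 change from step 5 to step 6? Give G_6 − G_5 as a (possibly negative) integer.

30

G_0=4  [base 2] 2^2  →[2↦3]→  3^3 = 27  −1 ⇒ G_1=26
G_1=26  [base 3] 2·3^2 + 2·3 + 2  →[3↦4]→  2·4^2 + 2·4 + 2 = 42  −1 ⇒ G_2=41
G_2=41  [base 4] 2·4^2 + 2·4 + 1  →[4↦5]→  2·5^2 + 2·5 + 1 = 61  −1 ⇒ G_3=60
G_3=60  [base 5] 2·5^2 + 2·5  →[5↦6]→  2·6^2 + 2·6 = 84  −1 ⇒ G_4=83
G_4=83  [base 6] 2·6^2 + 6 + 5  →[6↦7]→  2·7^2 + 7 + 5 = 110  −1 ⇒ G_5=109
G_5=109  [base 7] 2·7^2 + 7 + 4  →[7↦8]→  2·8^2 + 8 + 4 = 140  −1 ⇒ G_6=139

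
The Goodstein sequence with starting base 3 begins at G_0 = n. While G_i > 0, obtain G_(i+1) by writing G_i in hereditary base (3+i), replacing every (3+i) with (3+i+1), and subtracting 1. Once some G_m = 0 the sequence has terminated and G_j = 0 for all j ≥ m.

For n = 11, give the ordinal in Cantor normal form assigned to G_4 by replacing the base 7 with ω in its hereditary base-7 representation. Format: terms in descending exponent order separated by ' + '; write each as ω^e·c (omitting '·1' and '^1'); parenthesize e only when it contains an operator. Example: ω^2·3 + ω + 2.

ω·5 + 4

G_0 = 11. HB_3(11) = 3^2 + 2. Bump = 18. G_1 = 17.
G_1 = 17. HB_4(17) = 4^2 + 1. Bump = 26. G_2 = 25.
G_2 = 25. HB_5(25) = 5^2. Bump = 36. G_3 = 35.
G_3 = 35. HB_6(35) = 5·6 + 5. Bump = 40. G_4 = 39.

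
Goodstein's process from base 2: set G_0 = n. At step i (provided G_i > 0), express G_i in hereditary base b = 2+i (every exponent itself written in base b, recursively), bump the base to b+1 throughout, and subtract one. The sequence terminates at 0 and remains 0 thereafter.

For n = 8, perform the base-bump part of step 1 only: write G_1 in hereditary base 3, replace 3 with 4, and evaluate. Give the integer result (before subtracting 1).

554

8 —HB2→ 2^(2 + 1) —bump→ 3^(3 + 1) = 81 —(−1)→ 80
80 —HB3→ 2·3^3 + 2·3^2 + 2·3 + 2 —bump→ 2·4^4 + 2·4^2 + 2·4 + 2 = 554 —(−1)→ 553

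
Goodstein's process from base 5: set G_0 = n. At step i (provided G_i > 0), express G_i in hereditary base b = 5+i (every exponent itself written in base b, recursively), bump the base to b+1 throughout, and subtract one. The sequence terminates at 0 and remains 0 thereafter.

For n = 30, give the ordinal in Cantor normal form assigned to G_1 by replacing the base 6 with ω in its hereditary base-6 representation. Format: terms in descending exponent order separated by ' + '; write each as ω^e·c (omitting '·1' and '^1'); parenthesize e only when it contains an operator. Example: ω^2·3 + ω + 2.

G_0 = 30. HB_5(30) = 5^2 + 5. Bump = 42. G_1 = 41.
G_1 = 41. HB_6(41) = 6^2 + 5. Bump = 54. G_2 = 53.

ω^2 + 5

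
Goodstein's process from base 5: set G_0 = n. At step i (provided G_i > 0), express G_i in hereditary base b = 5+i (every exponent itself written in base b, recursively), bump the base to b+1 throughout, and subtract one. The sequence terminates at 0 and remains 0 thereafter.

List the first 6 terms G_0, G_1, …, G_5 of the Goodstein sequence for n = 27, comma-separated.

27, 37, 49, 63, 69, 75

G_0 = 27. HB_5(27) = 5^2 + 2. Bump = 38. G_1 = 37.
G_1 = 37. HB_6(37) = 6^2 + 1. Bump = 50. G_2 = 49.
G_2 = 49. HB_7(49) = 7^2. Bump = 64. G_3 = 63.
G_3 = 63. HB_8(63) = 7·8 + 7. Bump = 70. G_4 = 69.
G_4 = 69. HB_9(69) = 7·9 + 6. Bump = 76. G_5 = 75.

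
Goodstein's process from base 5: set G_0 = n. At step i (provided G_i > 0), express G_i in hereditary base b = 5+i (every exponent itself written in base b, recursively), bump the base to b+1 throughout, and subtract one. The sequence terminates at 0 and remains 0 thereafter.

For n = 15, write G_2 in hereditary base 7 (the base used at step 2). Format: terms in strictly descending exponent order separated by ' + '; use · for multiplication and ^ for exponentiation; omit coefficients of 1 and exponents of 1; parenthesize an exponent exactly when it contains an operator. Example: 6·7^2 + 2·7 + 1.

2·7 + 4

G_0=15  [base 5] 3·5  →[5↦6]→  3·6 = 18  −1 ⇒ G_1=17
G_1=17  [base 6] 2·6 + 5  →[6↦7]→  2·7 + 5 = 19  −1 ⇒ G_2=18
G_2=18  [base 7] 2·7 + 4  →[7↦8]→  2·8 + 4 = 20  −1 ⇒ G_3=19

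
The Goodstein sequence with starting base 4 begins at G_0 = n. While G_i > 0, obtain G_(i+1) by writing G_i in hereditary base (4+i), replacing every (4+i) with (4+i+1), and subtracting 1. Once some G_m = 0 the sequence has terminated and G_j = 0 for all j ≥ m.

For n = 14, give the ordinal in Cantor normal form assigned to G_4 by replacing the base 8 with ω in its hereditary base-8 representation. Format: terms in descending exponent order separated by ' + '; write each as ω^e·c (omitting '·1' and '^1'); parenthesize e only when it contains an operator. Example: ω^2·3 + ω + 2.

14 —HB4→ 3·4 + 2 —bump→ 3·5 + 2 = 17 —(−1)→ 16
16 —HB5→ 3·5 + 1 —bump→ 3·6 + 1 = 19 —(−1)→ 18
18 —HB6→ 3·6 —bump→ 3·7 = 21 —(−1)→ 20
20 —HB7→ 2·7 + 6 —bump→ 2·8 + 6 = 22 —(−1)→ 21
21 —HB8→ 2·8 + 5 —bump→ 2·9 + 5 = 23 —(−1)→ 22

ω·2 + 5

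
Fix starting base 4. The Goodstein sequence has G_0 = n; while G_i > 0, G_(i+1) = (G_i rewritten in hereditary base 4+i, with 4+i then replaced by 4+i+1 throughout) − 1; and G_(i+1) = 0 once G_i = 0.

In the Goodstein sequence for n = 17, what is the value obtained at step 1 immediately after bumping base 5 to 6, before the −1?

G_0=17  [base 4] 4^2 + 1  →[4↦5]→  5^2 + 1 = 26  −1 ⇒ G_1=25
G_1=25  [base 5] 5^2  →[5↦6]→  6^2 = 36  −1 ⇒ G_2=35

36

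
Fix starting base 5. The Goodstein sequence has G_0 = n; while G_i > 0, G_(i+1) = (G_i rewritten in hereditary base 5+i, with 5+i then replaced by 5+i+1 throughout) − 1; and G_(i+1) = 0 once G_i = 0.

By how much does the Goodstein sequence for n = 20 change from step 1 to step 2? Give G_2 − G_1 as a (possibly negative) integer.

2

G_0=20  [base 5] 4·5  →[5↦6]→  4·6 = 24  −1 ⇒ G_1=23
G_1=23  [base 6] 3·6 + 5  →[6↦7]→  3·7 + 5 = 26  −1 ⇒ G_2=25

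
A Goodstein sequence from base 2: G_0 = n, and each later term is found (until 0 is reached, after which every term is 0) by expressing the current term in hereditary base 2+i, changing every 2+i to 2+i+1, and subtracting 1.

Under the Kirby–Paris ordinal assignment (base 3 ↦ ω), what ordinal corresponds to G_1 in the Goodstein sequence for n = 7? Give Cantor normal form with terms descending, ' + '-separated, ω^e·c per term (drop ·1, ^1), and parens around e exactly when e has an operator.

[0] 7 ≡ 2^2 + 2 + 1 (base 2). Lift 3: 31. −1: 30.
[1] 30 ≡ 3^3 + 3 (base 3). Lift 4: 260. −1: 259.

ω^ω + ω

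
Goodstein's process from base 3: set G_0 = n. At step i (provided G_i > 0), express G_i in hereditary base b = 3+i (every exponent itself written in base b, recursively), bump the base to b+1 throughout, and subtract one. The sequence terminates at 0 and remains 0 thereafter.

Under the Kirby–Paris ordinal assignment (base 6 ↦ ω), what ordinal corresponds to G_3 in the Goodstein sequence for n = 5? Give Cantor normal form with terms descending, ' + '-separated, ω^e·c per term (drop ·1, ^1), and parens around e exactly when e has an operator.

5

G_0 = 5. HB_3(5) = 3 + 2. Bump = 6. G_1 = 5.
G_1 = 5. HB_4(5) = 4 + 1. Bump = 6. G_2 = 5.
G_2 = 5. HB_5(5) = 5. Bump = 6. G_3 = 5.
G_3 = 5. HB_6(5) = 5. Bump = 5. G_4 = 4.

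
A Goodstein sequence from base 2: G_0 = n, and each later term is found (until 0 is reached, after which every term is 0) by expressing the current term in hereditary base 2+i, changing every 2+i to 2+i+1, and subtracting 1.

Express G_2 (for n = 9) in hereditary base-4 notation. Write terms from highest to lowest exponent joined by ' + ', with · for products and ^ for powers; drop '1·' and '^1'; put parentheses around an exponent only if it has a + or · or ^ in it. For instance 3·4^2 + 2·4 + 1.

3·4^4 + 3·4^3 + 3·4^2 + 3·4 + 3

(0) 9|_2 = 2^(2 + 1) + 1 ↦ 3^(3 + 1) + 1|_3 = 82 ⇒ 81
(1) 81|_3 = 3^(3 + 1) ↦ 4^(4 + 1)|_4 = 1024 ⇒ 1023
(2) 1023|_4 = 3·4^4 + 3·4^3 + 3·4^2 + 3·4 + 3 ↦ 3·5^5 + 3·5^3 + 3·5^2 + 3·5 + 3|_5 = 9843 ⇒ 9842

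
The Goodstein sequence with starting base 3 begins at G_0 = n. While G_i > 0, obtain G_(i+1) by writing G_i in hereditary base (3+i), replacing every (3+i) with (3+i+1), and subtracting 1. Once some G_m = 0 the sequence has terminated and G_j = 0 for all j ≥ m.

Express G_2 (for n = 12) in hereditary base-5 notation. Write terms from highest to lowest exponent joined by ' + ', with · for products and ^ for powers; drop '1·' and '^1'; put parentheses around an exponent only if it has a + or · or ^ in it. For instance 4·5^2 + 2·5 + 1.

5^2 + 2

step 0: 12 = 3^2 + 3; sub 4 for 3: 4^2 + 4; = 20; G_1 = 20−1 = 19
step 1: 19 = 4^2 + 3; sub 5 for 4: 5^2 + 3; = 28; G_2 = 28−1 = 27
step 2: 27 = 5^2 + 2; sub 6 for 5: 6^2 + 2; = 38; G_3 = 38−1 = 37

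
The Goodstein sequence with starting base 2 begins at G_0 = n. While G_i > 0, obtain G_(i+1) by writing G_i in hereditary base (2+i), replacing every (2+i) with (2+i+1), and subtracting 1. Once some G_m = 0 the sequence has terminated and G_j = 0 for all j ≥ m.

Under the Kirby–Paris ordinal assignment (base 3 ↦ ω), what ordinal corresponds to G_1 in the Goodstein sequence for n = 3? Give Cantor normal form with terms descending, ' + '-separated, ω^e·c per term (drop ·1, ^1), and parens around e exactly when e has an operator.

ω

G_0 = 3. HB_2(3) = 2 + 1. Bump = 4. G_1 = 3.
G_1 = 3. HB_3(3) = 3. Bump = 4. G_2 = 3.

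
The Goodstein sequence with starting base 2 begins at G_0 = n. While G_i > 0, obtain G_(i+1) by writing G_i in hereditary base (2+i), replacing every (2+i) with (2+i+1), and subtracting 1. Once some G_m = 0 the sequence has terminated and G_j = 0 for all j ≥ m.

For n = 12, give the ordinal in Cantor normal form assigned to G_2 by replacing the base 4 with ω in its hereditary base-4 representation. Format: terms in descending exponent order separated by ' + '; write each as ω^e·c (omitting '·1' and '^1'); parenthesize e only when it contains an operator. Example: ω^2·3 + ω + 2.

i=0: 12 = 2^(2 + 1) + 2^2 (b=2); 2→3: 3^(3 + 1) + 3^3 = 108; 108−1 = 107
i=1: 107 = 3^(3 + 1) + 2·3^2 + 2·3 + 2 (b=3); 3→4: 4^(4 + 1) + 2·4^2 + 2·4 + 2 = 1066; 1066−1 = 1065
i=2: 1065 = 4^(4 + 1) + 2·4^2 + 2·4 + 1 (b=4); 4→5: 5^(5 + 1) + 2·5^2 + 2·5 + 1 = 15686; 15686−1 = 15685

ω^(ω + 1) + ω^2·2 + ω·2 + 1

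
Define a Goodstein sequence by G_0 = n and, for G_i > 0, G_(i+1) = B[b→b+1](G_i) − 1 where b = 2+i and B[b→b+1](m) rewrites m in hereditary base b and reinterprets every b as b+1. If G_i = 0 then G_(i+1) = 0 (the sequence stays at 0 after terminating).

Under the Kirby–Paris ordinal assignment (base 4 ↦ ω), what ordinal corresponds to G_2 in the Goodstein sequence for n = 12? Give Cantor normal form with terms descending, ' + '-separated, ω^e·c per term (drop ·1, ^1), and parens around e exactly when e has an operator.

ω^(ω + 1) + ω^2·2 + ω·2 + 1

G_0=12  [base 2] 2^(2 + 1) + 2^2  →[2↦3]→  3^(3 + 1) + 3^3 = 108  −1 ⇒ G_1=107
G_1=107  [base 3] 3^(3 + 1) + 2·3^2 + 2·3 + 2  →[3↦4]→  4^(4 + 1) + 2·4^2 + 2·4 + 2 = 1066  −1 ⇒ G_2=1065
G_2=1065  [base 4] 4^(4 + 1) + 2·4^2 + 2·4 + 1  →[4↦5]→  5^(5 + 1) + 2·5^2 + 2·5 + 1 = 15686  −1 ⇒ G_3=15685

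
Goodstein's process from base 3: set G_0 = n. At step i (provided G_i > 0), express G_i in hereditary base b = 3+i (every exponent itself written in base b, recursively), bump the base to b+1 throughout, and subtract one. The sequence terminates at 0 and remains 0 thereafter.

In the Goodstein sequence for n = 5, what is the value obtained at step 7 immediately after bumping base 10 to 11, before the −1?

step 0: 5 = 3 + 2; sub 4 for 3: 4 + 2; = 6; G_1 = 6−1 = 5
step 1: 5 = 4 + 1; sub 5 for 4: 5 + 1; = 6; G_2 = 6−1 = 5
step 2: 5 = 5; sub 6 for 5: 6; = 6; G_3 = 6−1 = 5
step 3: 5 = 5; sub 7 for 6: 5; = 5; G_4 = 5−1 = 4
step 4: 4 = 4; sub 8 for 7: 4; = 4; G_5 = 4−1 = 3
step 5: 3 = 3; sub 9 for 8: 3; = 3; G_6 = 3−1 = 2
step 6: 2 = 2; sub 10 for 9: 2; = 2; G_7 = 2−1 = 1
step 7: 1 = 1; sub 11 for 10: 1; = 1; G_8 = 1−1 = 0

1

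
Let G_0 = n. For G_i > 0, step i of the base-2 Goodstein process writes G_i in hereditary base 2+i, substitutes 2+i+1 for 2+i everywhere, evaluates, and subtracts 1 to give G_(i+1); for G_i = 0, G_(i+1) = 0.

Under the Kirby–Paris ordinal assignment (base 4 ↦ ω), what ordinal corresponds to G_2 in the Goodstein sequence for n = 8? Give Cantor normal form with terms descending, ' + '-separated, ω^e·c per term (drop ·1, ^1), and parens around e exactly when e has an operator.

G_0 = 8. HB_2(8) = 2^(2 + 1). Bump = 81. G_1 = 80.
G_1 = 80. HB_3(80) = 2·3^3 + 2·3^2 + 2·3 + 2. Bump = 554. G_2 = 553.
G_2 = 553. HB_4(553) = 2·4^4 + 2·4^2 + 2·4 + 1. Bump = 6311. G_3 = 6310.

ω^ω·2 + ω^2·2 + ω·2 + 1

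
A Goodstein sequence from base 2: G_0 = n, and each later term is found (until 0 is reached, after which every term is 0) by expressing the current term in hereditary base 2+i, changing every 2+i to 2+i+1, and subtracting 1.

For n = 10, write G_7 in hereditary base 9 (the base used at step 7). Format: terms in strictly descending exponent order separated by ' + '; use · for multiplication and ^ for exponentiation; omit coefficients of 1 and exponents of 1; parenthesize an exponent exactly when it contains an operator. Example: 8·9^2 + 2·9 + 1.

i=0: 10 = 2^(2 + 1) + 2 (b=2); 2→3: 3^(3 + 1) + 3 = 84; 84−1 = 83
i=1: 83 = 3^(3 + 1) + 2 (b=3); 3→4: 4^(4 + 1) + 2 = 1026; 1026−1 = 1025
i=2: 1025 = 4^(4 + 1) + 1 (b=4); 4→5: 5^(5 + 1) + 1 = 15626; 15626−1 = 15625
i=3: 15625 = 5^(5 + 1) (b=5); 5→6: 6^(6 + 1) = 279936; 279936−1 = 279935
i=4: 279935 = 5·6^6 + 5·6^5 + 5·6^4 + 5·6^3 + 5·6^2 + 5·6 + 5 (b=6); 6→7: 5·7^7 + 5·7^5 + 5·7^4 + 5·7^3 + 5·7^2 + 5·7 + 5 = 4215755; 4215755−1 = 4215754
i=5: 4215754 = 5·7^7 + 5·7^5 + 5·7^4 + 5·7^3 + 5·7^2 + 5·7 + 4 (b=7); 7→8: 5·8^8 + 5·8^5 + 5·8^4 + 5·8^3 + 5·8^2 + 5·8 + 4 = 84073324; 84073324−1 = 84073323
i=6: 84073323 = 5·8^8 + 5·8^5 + 5·8^4 + 5·8^3 + 5·8^2 + 5·8 + 3 (b=8); 8→9: 5·9^9 + 5·9^5 + 5·9^4 + 5·9^3 + 5·9^2 + 5·9 + 3 = 1937434593; 1937434593−1 = 1937434592
i=7: 1937434592 = 5·9^9 + 5·9^5 + 5·9^4 + 5·9^3 + 5·9^2 + 5·9 + 2 (b=9); 9→10: 5·10^10 + 5·10^5 + 5·10^4 + 5·10^3 + 5·10^2 + 5·10 + 2 = 50000555552; 50000555552−1 = 50000555551

5·9^9 + 5·9^5 + 5·9^4 + 5·9^3 + 5·9^2 + 5·9 + 2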